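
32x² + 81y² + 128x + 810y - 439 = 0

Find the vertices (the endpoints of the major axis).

Rearranging, 32(x² + 4x) + 81(y² + 10y) = 439.
Completing the square gives 32(x + 2)² + 81(y + 5)² = 439 + 128 + 2025 = 2592.
Divide by 2592: (x + 2)²/81 + (y + 5)²/32 = 1
Ellipse, center (-2, -5), major axis horizontal; a² = 81, b² = 32.
a = 9. Vertices at (h ± a, k).

(-11, -5) and (7, -5)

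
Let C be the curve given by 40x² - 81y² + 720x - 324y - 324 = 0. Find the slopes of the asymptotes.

2√10/9 and -2√10/9

Group: 40(x² + 18x) -81(y² + 4y) = 324
Completing the square gives 40(x + 9)² -81(y + 2)² = 324 + 3240 - 324 = 3240.
Dividing both sides by 3240: (x + 9)²/81 - (y + 2)²/40 = 1
Hyperbola, center (-9, -2), transverse axis horizontal; a² = 81, b² = 40.
For a horizontal hyperbola the asymptotes have slope ±b/a.
Here that is ±2√10/9.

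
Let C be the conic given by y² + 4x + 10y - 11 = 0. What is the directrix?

x = 10

Only y is squared. Complete the square in y: (y + 5)² = -4(x - 9).
Vertex (9, -5); 4p = -4 so p = -1. Opens left.
Directrix is the vertical line x = h − p = 9 − (-1) = 10.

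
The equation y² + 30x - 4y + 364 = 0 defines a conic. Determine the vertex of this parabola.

Only y is squared. Complete the square in y: (y - 2)² = -30(x + 12).
Vertex (-12, 2); 4p = -30 so p = -15/2. Opens left.

(-12, 2)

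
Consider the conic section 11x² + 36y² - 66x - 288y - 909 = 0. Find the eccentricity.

e = 5/6

Rearranging, 11(x² - 6x) + 36(y² - 8y) = 909.
Completing the square gives 11(x - 3)² + 36(y - 4)² = 909 + 99 + 576 = 1584.
Divide through by 1584 to get (x - 3)²/144 + (y - 4)²/44 = 1.
Ellipse, center (3, 4), major axis horizontal; a² = 144, b² = 44.
c² = a² - b² = 100, so c = 10.
e = c/a = 10/12 = 5/6.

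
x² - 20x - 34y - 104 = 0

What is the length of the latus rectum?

Only x is squared. Complete the square in x: (x - 10)² = 34(y + 6).
Vertex (10, -6); 4p = 34 so p = 17/2. Opens up.
Latus rectum length = |4p| = 34.

34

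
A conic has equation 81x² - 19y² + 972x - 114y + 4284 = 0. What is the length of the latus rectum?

Group the x- and y-terms: 81(x² + 12x) -19(y² + 6y) = -4284
Completing the square gives 81(x + 6)² -19(y + 3)² = -4284 + 2916 - 171 = -1539.
Divide through by -1539 to get (y + 3)²/81 - (x + 6)²/19 = 1.
Hyperbola, center (-6, -3), transverse axis vertical; a² = 81, b² = 19.
Latus rectum length = 2b²/a = 2·19/9 = 38/9.

38/9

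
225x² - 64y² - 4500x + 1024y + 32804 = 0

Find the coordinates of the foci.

(10, -9) and (10, 25)

Rearranging, 225(x² - 20x) -64(y² - 16y) = -32804.
Complete the square in x and y: 225(x - 10)² -64(y - 8)² = -32804 + 22500 - 4096 = -14400
Divide through by -14400 to get (y - 8)²/225 - (x - 10)²/64 = 1.
Hyperbola, center (10, 8), transverse axis vertical; a² = 225, b² = 64.
c² = a² + b² = 225 + 64 = 289, so c = 17.
Foci lie on the vertical axis through the center: (h, k ± c).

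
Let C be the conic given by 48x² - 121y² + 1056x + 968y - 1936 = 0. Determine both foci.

Group the x- and y-terms: 48(x² + 22x) -121(y² - 8y) = 1936
Complete the square in x and y: 48(x + 11)² -121(y - 4)² = 1936 + 5808 - 1936 = 5808
Divide through by 5808 to get (x + 11)²/121 - (y - 4)²/48 = 1.
Hyperbola, center (-11, 4), transverse axis horizontal; a² = 121, b² = 48.
c² = a² + b² = 121 + 48 = 169, so c = 13.
Foci lie on the horizontal axis through the center: (h ± c, k).

(-24, 4) and (2, 4)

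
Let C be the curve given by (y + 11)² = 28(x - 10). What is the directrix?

Vertex (10, -11); 4p = 28 so p = 7. Opens right.
Directrix is the vertical line x = h − p = 10 − (7) = 3.

x = 3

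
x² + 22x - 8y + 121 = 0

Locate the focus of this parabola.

Only x is squared. Complete the square in x: (x + 11)² = 8y.
Vertex (-11, 0); 4p = 8 so p = 2. Opens up.
Focus is p units from the vertex along the axis: (h, k + p).

(-11, 2)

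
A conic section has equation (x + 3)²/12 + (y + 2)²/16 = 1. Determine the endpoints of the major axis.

Center (-3, -2). The larger denominator 16 sits under the y-term, so the major axis is vertical; a² = 16, b² = 12.
a = 4. Vertices at (h, k ± a).

(-3, -6) and (-3, 2)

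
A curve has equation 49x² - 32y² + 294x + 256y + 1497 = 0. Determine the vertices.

Rearranging, 49(x² + 6x) -32(y² - 8y) = -1497.
Complete the square: 49(x + 3)² -32(y - 4)² = -1497 + 441 - 512 = -1568
Divide by -1568: (y - 4)²/49 - (x + 3)²/32 = 1
Hyperbola, center (-3, 4), transverse axis vertical; a² = 49, b² = 32.
a = 7. Vertices at (h, k ± a).

(-3, -3) and (-3, 11)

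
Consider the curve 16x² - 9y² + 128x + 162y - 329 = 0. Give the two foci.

(-4, 4) and (-4, 14)

16(x² + 8x) -9(y² - 18y) = 329
Complete the square in x and y: 16(x + 4)² -9(y - 9)² = 329 + 256 - 729 = -144
Divide through by -144 to get (y - 9)²/16 - (x + 4)²/9 = 1.
Hyperbola, center (-4, 9), transverse axis vertical; a² = 16, b² = 9.
c² = a² + b² = 16 + 9 = 25, so c = 5.
Foci lie on the vertical axis through the center: (h, k ± c).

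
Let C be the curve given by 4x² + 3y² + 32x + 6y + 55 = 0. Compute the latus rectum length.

Group: 4(x² + 8x) + 3(y² + 2y) = -55
Complete the square in x and y: 4(x + 4)² + 3(y + 1)² = -55 + 64 + 3 = 12
Divide by 12: (x + 4)²/3 + (y + 1)²/4 = 1
Ellipse, center (-4, -1), major axis vertical; a² = 4, b² = 3.
Latus rectum length = 2b²/a = 2·3/2 = 3.

3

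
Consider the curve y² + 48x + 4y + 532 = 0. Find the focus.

(-23, -2)

Only y is squared. Complete the square in y: (y + 2)² = -48(x + 11).
Vertex (-11, -2); 4p = -48 so p = -12. Opens left.
Focus is p units from the vertex along the axis: (h + p, k).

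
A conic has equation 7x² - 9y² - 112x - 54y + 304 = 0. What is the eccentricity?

e = 4/3

Rearranging, 7(x² - 16x) -9(y² + 6y) = -304.
Completing the square gives 7(x - 8)² -9(y + 3)² = -304 + 448 - 81 = 63.
Dividing both sides by 63: (x - 8)²/9 - (y + 3)²/7 = 1
Hyperbola, center (8, -3), transverse axis horizontal; a² = 9, b² = 7.
c² = a² + b² = 16, so c = 4.
e = c/a = 4/3.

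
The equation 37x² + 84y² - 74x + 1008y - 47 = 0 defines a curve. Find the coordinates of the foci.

Group the x- and y-terms: 37(x² - 2x) + 84(y² + 12y) = 47
37(x - 1)² + 84(y + 6)² = 47 + 37 + 3024 = 3108
Dividing both sides by 3108: (x - 1)²/84 + (y + 6)²/37 = 1
Ellipse, center (1, -6), major axis horizontal; a² = 84, b² = 37.
c² = a² - b² = 84 - 37 = 47, so c = √47.
Foci lie on the horizontal axis through the center: (h ± c, k).

(1 - √47, -6) and (1 + √47, -6)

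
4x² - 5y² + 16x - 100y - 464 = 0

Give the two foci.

(-2, -13) and (-2, -7)

Group the x- and y-terms: 4(x² + 4x) -5(y² + 20y) = 464
Complete the square: 4(x + 2)² -5(y + 10)² = 464 + 16 - 500 = -20
Dividing both sides by -20: (y + 10)²/4 - (x + 2)²/5 = 1
Hyperbola, center (-2, -10), transverse axis vertical; a² = 4, b² = 5.
c² = a² + b² = 4 + 5 = 9, so c = 3.
Foci lie on the vertical axis through the center: (h, k ± c).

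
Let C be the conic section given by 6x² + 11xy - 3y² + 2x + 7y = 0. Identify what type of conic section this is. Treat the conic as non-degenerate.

hyperbola

A = 6, B = 11, C = -3.
Discriminant B² − 4AC = 11² − 4·6·(-3) = 193.
B² − 4AC > 0 ⇒ hyperbola.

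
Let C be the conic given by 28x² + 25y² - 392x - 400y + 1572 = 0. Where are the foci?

(7, 8 - √6) and (7, 8 + √6)

Rearranging, 28(x² - 14x) + 25(y² - 16y) = -1572.
Completing the square gives 28(x - 7)² + 25(y - 8)² = -1572 + 1372 + 1600 = 1400.
Dividing both sides by 1400: (x - 7)²/50 + (y - 8)²/56 = 1
Ellipse, center (7, 8), major axis vertical; a² = 56, b² = 50.
c² = a² - b² = 56 - 50 = 6, so c = √6.
Foci lie on the vertical axis through the center: (h, k ± c).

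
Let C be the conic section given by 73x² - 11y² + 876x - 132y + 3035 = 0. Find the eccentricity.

Collect terms: 73(x² + 12x) -11(y² + 12y) = -3035
Complete the square in x and y: 73(x + 6)² -11(y + 6)² = -3035 + 2628 - 396 = -803
Divide by -803: (y + 6)²/73 - (x + 6)²/11 = 1
Hyperbola, center (-6, -6), transverse axis vertical; a² = 73, b² = 11.
c² = a² + b² = 84, so c = 2√21.
e = c/a = 2√21/√73 = 2√1533/73.

e = 2√1533/73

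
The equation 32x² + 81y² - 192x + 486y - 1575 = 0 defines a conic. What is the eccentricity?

e = 7/9

32(x² - 6x) + 81(y² + 6y) = 1575
Completing the square gives 32(x - 3)² + 81(y + 3)² = 1575 + 288 + 729 = 2592.
Dividing both sides by 2592: (x - 3)²/81 + (y + 3)²/32 = 1
Ellipse, center (3, -3), major axis horizontal; a² = 81, b² = 32.
c² = a² - b² = 49, so c = 7.
e = c/a = 7/9.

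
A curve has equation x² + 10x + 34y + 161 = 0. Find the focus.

(-5, -25/2)

Only x is squared. Complete the square in x: (x + 5)² = -34(y + 4).
Vertex (-5, -4); 4p = -34 so p = -17/2. Opens down.
Focus is p units from the vertex along the axis: (h, k + p).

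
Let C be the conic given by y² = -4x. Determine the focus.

Vertex (0, 0); 4p = -4 so p = -1. Opens left.
Focus is p units from the vertex along the axis: (h + p, k).

(-1, 0)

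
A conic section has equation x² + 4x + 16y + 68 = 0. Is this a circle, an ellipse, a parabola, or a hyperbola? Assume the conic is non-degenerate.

No xy term. Coefficients of x² and y² are A = 1, C = 0.
Exactly one squared variable ⇒ parabola.

parabola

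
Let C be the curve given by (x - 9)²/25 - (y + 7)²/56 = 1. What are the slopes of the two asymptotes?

2√14/5 and -2√14/5

Center (9, -7). The positive term is the x-term, so the transverse axis is horizontal; a² = 25, b² = 56.
For a horizontal hyperbola the asymptotes have slope ±b/a.
Here that is ±2√14/5.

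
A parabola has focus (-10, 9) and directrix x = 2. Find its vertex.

(-4, 9)

The vertex is the midpoint between the focus and the directrix along the axis of symmetry.
Axis is horizontal (directrix is vertical). Vertex x-coordinate = (-10 + 2)/2 = -4; y-coordinate = 9.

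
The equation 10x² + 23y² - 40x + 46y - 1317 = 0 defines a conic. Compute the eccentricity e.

e = √299/23

Group the x- and y-terms: 10(x² - 4x) + 23(y² + 2y) = 1317
Complete the square in x and y: 10(x - 2)² + 23(y + 1)² = 1317 + 40 + 23 = 1380
Dividing both sides by 1380: (x - 2)²/138 + (y + 1)²/60 = 1
Ellipse, center (2, -1), major axis horizontal; a² = 138, b² = 60.
c² = a² - b² = 78, so c = √78.
e = c/a = √78/√138 = √299/23.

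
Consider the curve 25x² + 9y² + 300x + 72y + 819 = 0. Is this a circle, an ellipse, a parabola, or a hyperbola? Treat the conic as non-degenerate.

ellipse

No xy term. Coefficients of x² and y² are A = 25, C = 9.
A and C have the same sign but A ≠ C ⇒ ellipse.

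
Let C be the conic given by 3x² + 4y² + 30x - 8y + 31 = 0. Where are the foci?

(-7, 1) and (-3, 1)

Group: 3(x² + 10x) + 4(y² - 2y) = -31
3(x + 5)² + 4(y - 1)² = -31 + 75 + 4 = 48
Divide by 48: (x + 5)²/16 + (y - 1)²/12 = 1
Ellipse, center (-5, 1), major axis horizontal; a² = 16, b² = 12.
c² = a² - b² = 16 - 12 = 4, so c = 2.
Foci lie on the horizontal axis through the center: (h ± c, k).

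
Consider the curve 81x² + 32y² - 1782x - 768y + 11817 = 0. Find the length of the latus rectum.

64/9

Group the x- and y-terms: 81(x² - 22x) + 32(y² - 24y) = -11817
81(x - 11)² + 32(y - 12)² = -11817 + 9801 + 4608 = 2592
Divide by 2592: (x - 11)²/32 + (y - 12)²/81 = 1
Ellipse, center (11, 12), major axis vertical; a² = 81, b² = 32.
Latus rectum length = 2b²/a = 2·32/9 = 64/9.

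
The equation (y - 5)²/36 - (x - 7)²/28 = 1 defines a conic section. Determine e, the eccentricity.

e = 4/3

Center (7, 5). The positive term is the y-term, so the transverse axis is vertical; a² = 36, b² = 28.
c² = a² + b² = 64, so c = 8.
e = c/a = 8/6 = 4/3.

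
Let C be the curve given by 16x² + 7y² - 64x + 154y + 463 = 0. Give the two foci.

Collect terms: 16(x² - 4x) + 7(y² + 22y) = -463
16(x - 2)² + 7(y + 11)² = -463 + 64 + 847 = 448
Divide by 448: (x - 2)²/28 + (y + 11)²/64 = 1
Ellipse, center (2, -11), major axis vertical; a² = 64, b² = 28.
c² = a² - b² = 64 - 28 = 36, so c = 6.
Foci lie on the vertical axis through the center: (h, k ± c).

(2, -17) and (2, -5)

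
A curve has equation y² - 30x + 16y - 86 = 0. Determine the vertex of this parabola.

Only y is squared. Complete the square in y: (y + 8)² = 30(x + 5).
Vertex (-5, -8); 4p = 30 so p = 15/2. Opens right.

(-5, -8)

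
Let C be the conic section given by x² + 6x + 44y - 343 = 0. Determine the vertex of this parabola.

Only x is squared. Complete the square in x: (x + 3)² = -44(y - 8).
Vertex (-3, 8); 4p = -44 so p = -11. Opens down.

(-3, 8)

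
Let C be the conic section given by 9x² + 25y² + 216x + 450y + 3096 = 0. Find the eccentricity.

Group the x- and y-terms: 9(x² + 24x) + 25(y² + 18y) = -3096
Complete the square in x and y: 9(x + 12)² + 25(y + 9)² = -3096 + 1296 + 2025 = 225
Divide through by 225 to get (x + 12)²/25 + (y + 9)²/9 = 1.
Ellipse, center (-12, -9), major axis horizontal; a² = 25, b² = 9.
c² = a² - b² = 16, so c = 4.
e = c/a = 4/5.

e = 4/5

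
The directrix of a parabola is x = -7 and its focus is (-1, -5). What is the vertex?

(-4, -5)

The vertex is the midpoint between the focus and the directrix along the axis of symmetry.
Axis is horizontal (directrix is vertical). Vertex x-coordinate = (-1 + (-7))/2 = -4; y-coordinate = -5.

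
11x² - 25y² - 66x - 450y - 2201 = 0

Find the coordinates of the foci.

(-3, -9) and (9, -9)

Rearranging, 11(x² - 6x) -25(y² + 18y) = 2201.
11(x - 3)² -25(y + 9)² = 2201 + 99 - 2025 = 275
Divide through by 275 to get (x - 3)²/25 - (y + 9)²/11 = 1.
Hyperbola, center (3, -9), transverse axis horizontal; a² = 25, b² = 11.
c² = a² + b² = 25 + 11 = 36, so c = 6.
Foci lie on the horizontal axis through the center: (h ± c, k).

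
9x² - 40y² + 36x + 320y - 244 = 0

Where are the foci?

Group: 9(x² + 4x) -40(y² - 8y) = 244
Completing the square gives 9(x + 2)² -40(y - 4)² = 244 + 36 - 640 = -360.
Divide through by -360 to get (y - 4)²/9 - (x + 2)²/40 = 1.
Hyperbola, center (-2, 4), transverse axis vertical; a² = 9, b² = 40.
c² = a² + b² = 9 + 40 = 49, so c = 7.
Foci lie on the vertical axis through the center: (h, k ± c).

(-2, -3) and (-2, 11)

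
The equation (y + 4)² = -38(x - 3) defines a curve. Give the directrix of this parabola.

x = 25/2

Vertex (3, -4); 4p = -38 so p = -19/2. Opens left.
Directrix is the vertical line x = h − p = 3 − (-19/2) = 25/2.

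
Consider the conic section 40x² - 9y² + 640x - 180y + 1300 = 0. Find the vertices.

Group the x- and y-terms: 40(x² + 16x) -9(y² + 20y) = -1300
40(x + 8)² -9(y + 10)² = -1300 + 2560 - 900 = 360
Divide by 360: (x + 8)²/9 - (y + 10)²/40 = 1
Hyperbola, center (-8, -10), transverse axis horizontal; a² = 9, b² = 40.
a = 3. Vertices at (h ± a, k).

(-11, -10) and (-5, -10)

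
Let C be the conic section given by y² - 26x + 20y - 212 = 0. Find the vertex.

(-12, -10)

Only y is squared. Complete the square in y: (y + 10)² = 26(x + 12).
Vertex (-12, -10); 4p = 26 so p = 13/2. Opens right.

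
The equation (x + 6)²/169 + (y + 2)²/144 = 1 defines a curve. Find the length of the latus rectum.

288/13

Center (-6, -2). The larger denominator 169 sits under the x-term, so the major axis is horizontal; a² = 169, b² = 144.
Latus rectum length = 2b²/a = 2·144/13 = 288/13.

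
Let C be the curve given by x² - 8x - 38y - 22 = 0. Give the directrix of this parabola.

Only x is squared. Complete the square in x: (x - 4)² = 38(y + 1).
Vertex (4, -1); 4p = 38 so p = 19/2. Opens up.
Directrix is the horizontal line y = k − p = -1 − (19/2) = -21/2.

y = -21/2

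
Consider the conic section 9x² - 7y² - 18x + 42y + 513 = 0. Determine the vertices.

(1, -6) and (1, 12)

Collect terms: 9(x² - 2x) -7(y² - 6y) = -513
Complete the square in x and y: 9(x - 1)² -7(y - 3)² = -513 + 9 - 63 = -567
Divide through by -567 to get (y - 3)²/81 - (x - 1)²/63 = 1.
Hyperbola, center (1, 3), transverse axis vertical; a² = 81, b² = 63.
a = 9. Vertices at (h, k ± a).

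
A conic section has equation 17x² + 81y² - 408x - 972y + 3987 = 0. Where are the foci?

17(x² - 24x) + 81(y² - 12y) = -3987
Completing the square gives 17(x - 12)² + 81(y - 6)² = -3987 + 2448 + 2916 = 1377.
Dividing both sides by 1377: (x - 12)²/81 + (y - 6)²/17 = 1
Ellipse, center (12, 6), major axis horizontal; a² = 81, b² = 17.
c² = a² - b² = 81 - 17 = 64, so c = 8.
Foci lie on the horizontal axis through the center: (h ± c, k).

(4, 6) and (20, 6)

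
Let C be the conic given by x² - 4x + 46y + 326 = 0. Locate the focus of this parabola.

(2, -37/2)

Only x is squared. Complete the square in x: (x - 2)² = -46(y + 7).
Vertex (2, -7); 4p = -46 so p = -23/2. Opens down.
Focus is p units from the vertex along the axis: (h, k + p).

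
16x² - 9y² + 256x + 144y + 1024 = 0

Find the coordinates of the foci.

Group the x- and y-terms: 16(x² + 16x) -9(y² - 16y) = -1024
Complete the square: 16(x + 8)² -9(y - 8)² = -1024 + 1024 - 576 = -576
Divide through by -576 to get (y - 8)²/64 - (x + 8)²/36 = 1.
Hyperbola, center (-8, 8), transverse axis vertical; a² = 64, b² = 36.
c² = a² + b² = 64 + 36 = 100, so c = 10.
Foci lie on the vertical axis through the center: (h, k ± c).

(-8, -2) and (-8, 18)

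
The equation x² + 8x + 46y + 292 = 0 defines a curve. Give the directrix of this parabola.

y = 11/2

Only x is squared. Complete the square in x: (x + 4)² = -46(y + 6).
Vertex (-4, -6); 4p = -46 so p = -23/2. Opens down.
Directrix is the horizontal line y = k − p = -6 − (-23/2) = 11/2.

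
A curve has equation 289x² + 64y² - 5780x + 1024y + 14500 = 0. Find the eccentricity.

Collect terms: 289(x² - 20x) + 64(y² + 16y) = -14500
289(x - 10)² + 64(y + 8)² = -14500 + 28900 + 4096 = 18496
Divide through by 18496 to get (x - 10)²/64 + (y + 8)²/289 = 1.
Ellipse, center (10, -8), major axis vertical; a² = 289, b² = 64.
c² = a² - b² = 225, so c = 15.
e = c/a = 15/17.

e = 15/17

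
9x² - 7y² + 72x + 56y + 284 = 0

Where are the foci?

Group: 9(x² + 8x) -7(y² - 8y) = -284
Complete the square: 9(x + 4)² -7(y - 4)² = -284 + 144 - 112 = -252
Divide by -252: (y - 4)²/36 - (x + 4)²/28 = 1
Hyperbola, center (-4, 4), transverse axis vertical; a² = 36, b² = 28.
c² = a² + b² = 36 + 28 = 64, so c = 8.
Foci lie on the vertical axis through the center: (h, k ± c).

(-4, -4) and (-4, 12)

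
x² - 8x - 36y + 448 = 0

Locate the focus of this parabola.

Only x is squared. Complete the square in x: (x - 4)² = 36(y - 12).
Vertex (4, 12); 4p = 36 so p = 9. Opens up.
Focus is p units from the vertex along the axis: (h, k + p).

(4, 21)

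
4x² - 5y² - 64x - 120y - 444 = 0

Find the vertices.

Group the x- and y-terms: 4(x² - 16x) -5(y² + 24y) = 444
4(x - 8)² -5(y + 12)² = 444 + 256 - 720 = -20
Dividing both sides by -20: (y + 12)²/4 - (x - 8)²/5 = 1
Hyperbola, center (8, -12), transverse axis vertical; a² = 4, b² = 5.
a = 2. Vertices at (h, k ± a).

(8, -14) and (8, -10)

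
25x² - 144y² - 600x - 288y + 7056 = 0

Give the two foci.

(12, -14) and (12, 12)

Group the x- and y-terms: 25(x² - 24x) -144(y² + 2y) = -7056
25(x - 12)² -144(y + 1)² = -7056 + 3600 - 144 = -3600
Divide by -3600: (y + 1)²/25 - (x - 12)²/144 = 1
Hyperbola, center (12, -1), transverse axis vertical; a² = 25, b² = 144.
c² = a² + b² = 25 + 144 = 169, so c = 13.
Foci lie on the vertical axis through the center: (h, k ± c).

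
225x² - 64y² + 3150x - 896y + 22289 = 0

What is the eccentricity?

e = 17/15

225(x² + 14x) -64(y² + 14y) = -22289
Complete the square in x and y: 225(x + 7)² -64(y + 7)² = -22289 + 11025 - 3136 = -14400
Divide by -14400: (y + 7)²/225 - (x + 7)²/64 = 1
Hyperbola, center (-7, -7), transverse axis vertical; a² = 225, b² = 64.
c² = a² + b² = 289, so c = 17.
e = c/a = 17/15.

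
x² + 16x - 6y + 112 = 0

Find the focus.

(-8, 19/2)

Only x is squared. Complete the square in x: (x + 8)² = 6(y - 8).
Vertex (-8, 8); 4p = 6 so p = 3/2. Opens up.
Focus is p units from the vertex along the axis: (h, k + p).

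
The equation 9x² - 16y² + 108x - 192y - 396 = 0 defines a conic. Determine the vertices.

(-10, -6) and (-2, -6)

9(x² + 12x) -16(y² + 12y) = 396
9(x + 6)² -16(y + 6)² = 396 + 324 - 576 = 144
Divide through by 144 to get (x + 6)²/16 - (y + 6)²/9 = 1.
Hyperbola, center (-6, -6), transverse axis horizontal; a² = 16, b² = 9.
a = 4. Vertices at (h ± a, k).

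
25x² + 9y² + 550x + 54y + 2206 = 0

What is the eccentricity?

e = 4/5

Group the x- and y-terms: 25(x² + 22x) + 9(y² + 6y) = -2206
25(x + 11)² + 9(y + 3)² = -2206 + 3025 + 81 = 900
Divide by 900: (x + 11)²/36 + (y + 3)²/100 = 1
Ellipse, center (-11, -3), major axis vertical; a² = 100, b² = 36.
c² = a² - b² = 64, so c = 8.
e = c/a = 8/10 = 4/5.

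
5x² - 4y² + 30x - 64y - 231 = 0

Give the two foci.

(-6, -8) and (0, -8)

Group the x- and y-terms: 5(x² + 6x) -4(y² + 16y) = 231
Complete the square in x and y: 5(x + 3)² -4(y + 8)² = 231 + 45 - 256 = 20
Divide by 20: (x + 3)²/4 - (y + 8)²/5 = 1
Hyperbola, center (-3, -8), transverse axis horizontal; a² = 4, b² = 5.
c² = a² + b² = 4 + 5 = 9, so c = 3.
Foci lie on the horizontal axis through the center: (h ± c, k).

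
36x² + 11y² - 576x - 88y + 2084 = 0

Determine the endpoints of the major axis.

36(x² - 16x) + 11(y² - 8y) = -2084
Completing the square gives 36(x - 8)² + 11(y - 4)² = -2084 + 2304 + 176 = 396.
Divide by 396: (x - 8)²/11 + (y - 4)²/36 = 1
Ellipse, center (8, 4), major axis vertical; a² = 36, b² = 11.
a = 6. Vertices at (h, k ± a).

(8, -2) and (8, 10)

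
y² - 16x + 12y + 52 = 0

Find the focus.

(5, -6)

Only y is squared. Complete the square in y: (y + 6)² = 16(x - 1).
Vertex (1, -6); 4p = 16 so p = 4. Opens right.
Focus is p units from the vertex along the axis: (h + p, k).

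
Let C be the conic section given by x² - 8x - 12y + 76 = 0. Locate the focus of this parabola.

Only x is squared. Complete the square in x: (x - 4)² = 12(y - 5).
Vertex (4, 5); 4p = 12 so p = 3. Opens up.
Focus is p units from the vertex along the axis: (h, k + p).

(4, 8)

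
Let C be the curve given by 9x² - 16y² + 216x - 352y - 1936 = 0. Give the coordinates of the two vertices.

Group the x- and y-terms: 9(x² + 24x) -16(y² + 22y) = 1936
Completing the square gives 9(x + 12)² -16(y + 11)² = 1936 + 1296 - 1936 = 1296.
Divide by 1296: (x + 12)²/144 - (y + 11)²/81 = 1
Hyperbola, center (-12, -11), transverse axis horizontal; a² = 144, b² = 81.
a = 12. Vertices at (h ± a, k).

(-24, -11) and (0, -11)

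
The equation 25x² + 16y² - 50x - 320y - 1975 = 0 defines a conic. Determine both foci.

(1, 1) and (1, 19)

Group: 25(x² - 2x) + 16(y² - 20y) = 1975
Complete the square: 25(x - 1)² + 16(y - 10)² = 1975 + 25 + 1600 = 3600
Dividing both sides by 3600: (x - 1)²/144 + (y - 10)²/225 = 1
Ellipse, center (1, 10), major axis vertical; a² = 225, b² = 144.
c² = a² - b² = 225 - 144 = 81, so c = 9.
Foci lie on the vertical axis through the center: (h, k ± c).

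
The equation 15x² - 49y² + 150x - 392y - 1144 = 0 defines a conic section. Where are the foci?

(-13, -4) and (3, -4)

Rearranging, 15(x² + 10x) -49(y² + 8y) = 1144.
Complete the square in x and y: 15(x + 5)² -49(y + 4)² = 1144 + 375 - 784 = 735
Divide by 735: (x + 5)²/49 - (y + 4)²/15 = 1
Hyperbola, center (-5, -4), transverse axis horizontal; a² = 49, b² = 15.
c² = a² + b² = 49 + 15 = 64, so c = 8.
Foci lie on the horizontal axis through the center: (h ± c, k).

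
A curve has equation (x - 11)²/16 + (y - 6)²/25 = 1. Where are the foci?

(11, 3) and (11, 9)

Center (11, 6). The larger denominator 25 sits under the y-term, so the major axis is vertical; a² = 25, b² = 16.
c² = a² - b² = 25 - 16 = 9, so c = 3.
Foci lie on the vertical axis through the center: (h, k ± c).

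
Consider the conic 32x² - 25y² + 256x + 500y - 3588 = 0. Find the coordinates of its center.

Rearranging, 32(x² + 8x) -25(y² - 20y) = 3588.
32(x + 4)² -25(y - 10)² = 3588 + 512 - 2500 = 1600
Dividing both sides by 1600: (x + 4)²/50 - (y - 10)²/64 = 1
Hyperbola with center (-4, 10).

(-4, 10)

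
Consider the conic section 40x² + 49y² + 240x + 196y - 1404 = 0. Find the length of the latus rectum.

80/7

40(x² + 6x) + 49(y² + 4y) = 1404
Complete the square in x and y: 40(x + 3)² + 49(y + 2)² = 1404 + 360 + 196 = 1960
Divide by 1960: (x + 3)²/49 + (y + 2)²/40 = 1
Ellipse, center (-3, -2), major axis horizontal; a² = 49, b² = 40.
Latus rectum length = 2b²/a = 2·40/7 = 80/7.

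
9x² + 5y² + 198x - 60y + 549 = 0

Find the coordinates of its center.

Group the x- and y-terms: 9(x² + 22x) + 5(y² - 12y) = -549
Completing the square gives 9(x + 11)² + 5(y - 6)² = -549 + 1089 + 180 = 720.
Dividing both sides by 720: (x + 11)²/80 + (y - 6)²/144 = 1
Ellipse with center (-11, 6).

(-11, 6)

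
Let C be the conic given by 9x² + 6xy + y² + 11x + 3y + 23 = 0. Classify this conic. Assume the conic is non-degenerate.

A = 9, B = 6, C = 1.
Discriminant B² − 4AC = 6² − 4·9·1 = 0.
B² − 4AC = 0 ⇒ parabola.

parabola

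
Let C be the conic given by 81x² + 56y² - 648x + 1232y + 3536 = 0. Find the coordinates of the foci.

Group the x- and y-terms: 81(x² - 8x) + 56(y² + 22y) = -3536
Complete the square: 81(x - 4)² + 56(y + 11)² = -3536 + 1296 + 6776 = 4536
Divide by 4536: (x - 4)²/56 + (y + 11)²/81 = 1
Ellipse, center (4, -11), major axis vertical; a² = 81, b² = 56.
c² = a² - b² = 81 - 56 = 25, so c = 5.
Foci lie on the vertical axis through the center: (h, k ± c).

(4, -16) and (4, -6)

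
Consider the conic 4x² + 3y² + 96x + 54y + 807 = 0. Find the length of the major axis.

4

Collect terms: 4(x² + 24x) + 3(y² + 18y) = -807
Complete the square: 4(x + 12)² + 3(y + 9)² = -807 + 576 + 243 = 12
Divide by 12: (x + 12)²/3 + (y + 9)²/4 = 1
Ellipse, center (-12, -9), major axis vertical; a² = 4, b² = 3.
a² = 4 so a = 2; the major axis has length 2a = 4.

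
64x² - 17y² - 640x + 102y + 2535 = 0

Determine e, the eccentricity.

e = 9/8

Rearranging, 64(x² - 10x) -17(y² - 6y) = -2535.
64(x - 5)² -17(y - 3)² = -2535 + 1600 - 153 = -1088
Dividing both sides by -1088: (y - 3)²/64 - (x - 5)²/17 = 1
Hyperbola, center (5, 3), transverse axis vertical; a² = 64, b² = 17.
c² = a² + b² = 81, so c = 9.
e = c/a = 9/8.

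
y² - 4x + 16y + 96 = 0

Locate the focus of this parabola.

(9, -8)

Only y is squared. Complete the square in y: (y + 8)² = 4(x - 8).
Vertex (8, -8); 4p = 4 so p = 1. Opens right.
Focus is p units from the vertex along the axis: (h + p, k).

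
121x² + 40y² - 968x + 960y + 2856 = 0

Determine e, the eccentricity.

e = 9/11

Group: 121(x² - 8x) + 40(y² + 24y) = -2856
Completing the square gives 121(x - 4)² + 40(y + 12)² = -2856 + 1936 + 5760 = 4840.
Divide through by 4840 to get (x - 4)²/40 + (y + 12)²/121 = 1.
Ellipse, center (4, -12), major axis vertical; a² = 121, b² = 40.
c² = a² - b² = 81, so c = 9.
e = c/a = 9/11.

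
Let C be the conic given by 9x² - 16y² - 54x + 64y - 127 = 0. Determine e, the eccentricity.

Group the x- and y-terms: 9(x² - 6x) -16(y² - 4y) = 127
Complete the square: 9(x - 3)² -16(y - 2)² = 127 + 81 - 64 = 144
Dividing both sides by 144: (x - 3)²/16 - (y - 2)²/9 = 1
Hyperbola, center (3, 2), transverse axis horizontal; a² = 16, b² = 9.
c² = a² + b² = 25, so c = 5.
e = c/a = 5/4.

e = 5/4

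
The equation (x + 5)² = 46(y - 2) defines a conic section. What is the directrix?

y = -19/2

Vertex (-5, 2); 4p = 46 so p = 23/2. Opens up.
Directrix is the horizontal line y = k − p = 2 − (23/2) = -19/2.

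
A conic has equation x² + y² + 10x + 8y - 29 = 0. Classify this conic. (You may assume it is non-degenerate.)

No xy term. Coefficients of x² and y² are A = 1, C = 1.
A = C (same sign) ⇒ circle.

circle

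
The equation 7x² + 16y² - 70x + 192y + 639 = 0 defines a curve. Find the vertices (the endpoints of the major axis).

Rearranging, 7(x² - 10x) + 16(y² + 12y) = -639.
Complete the square: 7(x - 5)² + 16(y + 6)² = -639 + 175 + 576 = 112
Divide through by 112 to get (x - 5)²/16 + (y + 6)²/7 = 1.
Ellipse, center (5, -6), major axis horizontal; a² = 16, b² = 7.
a = 4. Vertices at (h ± a, k).

(1, -6) and (9, -6)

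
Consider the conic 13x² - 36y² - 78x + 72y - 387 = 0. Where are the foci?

(-4, 1) and (10, 1)

Group: 13(x² - 6x) -36(y² - 2y) = 387
Complete the square: 13(x - 3)² -36(y - 1)² = 387 + 117 - 36 = 468
Divide by 468: (x - 3)²/36 - (y - 1)²/13 = 1
Hyperbola, center (3, 1), transverse axis horizontal; a² = 36, b² = 13.
c² = a² + b² = 36 + 13 = 49, so c = 7.
Foci lie on the horizontal axis through the center: (h ± c, k).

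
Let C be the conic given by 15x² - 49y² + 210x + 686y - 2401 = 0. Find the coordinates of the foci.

Group: 15(x² + 14x) -49(y² - 14y) = 2401
15(x + 7)² -49(y - 7)² = 2401 + 735 - 2401 = 735
Divide by 735: (x + 7)²/49 - (y - 7)²/15 = 1
Hyperbola, center (-7, 7), transverse axis horizontal; a² = 49, b² = 15.
c² = a² + b² = 49 + 15 = 64, so c = 8.
Foci lie on the horizontal axis through the center: (h ± c, k).

(-15, 7) and (1, 7)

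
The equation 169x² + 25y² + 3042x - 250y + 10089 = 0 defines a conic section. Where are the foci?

169(x² + 18x) + 25(y² - 10y) = -10089
Complete the square in x and y: 169(x + 9)² + 25(y - 5)² = -10089 + 13689 + 625 = 4225
Divide through by 4225 to get (x + 9)²/25 + (y - 5)²/169 = 1.
Ellipse, center (-9, 5), major axis vertical; a² = 169, b² = 25.
c² = a² - b² = 169 - 25 = 144, so c = 12.
Foci lie on the vertical axis through the center: (h, k ± c).

(-9, -7) and (-9, 17)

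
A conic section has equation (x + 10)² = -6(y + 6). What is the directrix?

y = -9/2

Vertex (-10, -6); 4p = -6 so p = -3/2. Opens down.
Directrix is the horizontal line y = k − p = -6 − (-3/2) = -9/2.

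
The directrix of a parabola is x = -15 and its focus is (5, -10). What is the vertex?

(-5, -10)

The vertex is the midpoint between the focus and the directrix along the axis of symmetry.
Axis is horizontal (directrix is vertical). Vertex x-coordinate = (5 + (-15))/2 = -5; y-coordinate = -10.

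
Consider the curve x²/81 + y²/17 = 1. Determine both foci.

Center (0, 0). The larger denominator 81 sits under the x-term, so the major axis is horizontal; a² = 81, b² = 17.
c² = a² - b² = 81 - 17 = 64, so c = 8.
Foci lie on the horizontal axis through the center: (h ± c, k).

(-8, 0) and (8, 0)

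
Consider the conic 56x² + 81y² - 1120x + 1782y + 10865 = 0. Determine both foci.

(5, -11) and (15, -11)

Collect terms: 56(x² - 20x) + 81(y² + 22y) = -10865
Complete the square: 56(x - 10)² + 81(y + 11)² = -10865 + 5600 + 9801 = 4536
Divide through by 4536 to get (x - 10)²/81 + (y + 11)²/56 = 1.
Ellipse, center (10, -11), major axis horizontal; a² = 81, b² = 56.
c² = a² - b² = 81 - 56 = 25, so c = 5.
Foci lie on the horizontal axis through the center: (h ± c, k).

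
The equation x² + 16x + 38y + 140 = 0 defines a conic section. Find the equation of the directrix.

y = 15/2

Only x is squared. Complete the square in x: (x + 8)² = -38(y + 2).
Vertex (-8, -2); 4p = -38 so p = -19/2. Opens down.
Directrix is the horizontal line y = k − p = -2 − (-19/2) = 15/2.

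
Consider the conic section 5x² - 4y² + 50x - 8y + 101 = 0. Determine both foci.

Rearranging, 5(x² + 10x) -4(y² + 2y) = -101.
Completing the square gives 5(x + 5)² -4(y + 1)² = -101 + 125 - 4 = 20.
Dividing both sides by 20: (x + 5)²/4 - (y + 1)²/5 = 1
Hyperbola, center (-5, -1), transverse axis horizontal; a² = 4, b² = 5.
c² = a² + b² = 4 + 5 = 9, so c = 3.
Foci lie on the horizontal axis through the center: (h ± c, k).

(-8, -1) and (-2, -1)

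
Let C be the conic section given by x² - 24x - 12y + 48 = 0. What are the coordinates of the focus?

Only x is squared. Complete the square in x: (x - 12)² = 12(y + 8).
Vertex (12, -8); 4p = 12 so p = 3. Opens up.
Focus is p units from the vertex along the axis: (h, k + p).

(12, -5)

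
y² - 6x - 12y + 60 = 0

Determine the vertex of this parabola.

(4, 6)

Only y is squared. Complete the square in y: (y - 6)² = 6(x - 4).
Vertex (4, 6); 4p = 6 so p = 3/2. Opens right.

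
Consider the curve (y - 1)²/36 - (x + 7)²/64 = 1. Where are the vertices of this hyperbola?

(-7, -5) and (-7, 7)

Center (-7, 1). The positive term is the y-term, so the transverse axis is vertical; a² = 36, b² = 64.
a = 6. Vertices at (h, k ± a).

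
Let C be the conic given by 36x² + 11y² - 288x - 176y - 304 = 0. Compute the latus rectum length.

36(x² - 8x) + 11(y² - 16y) = 304
36(x - 4)² + 11(y - 8)² = 304 + 576 + 704 = 1584
Dividing both sides by 1584: (x - 4)²/44 + (y - 8)²/144 = 1
Ellipse, center (4, 8), major axis vertical; a² = 144, b² = 44.
Latus rectum length = 2b²/a = 2·44/12 = 22/3.

22/3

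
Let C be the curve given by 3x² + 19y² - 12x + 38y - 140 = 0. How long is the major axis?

3(x² - 4x) + 19(y² + 2y) = 140
Completing the square gives 3(x - 2)² + 19(y + 1)² = 140 + 12 + 19 = 171.
Divide through by 171 to get (x - 2)²/57 + (y + 1)²/9 = 1.
Ellipse, center (2, -1), major axis horizontal; a² = 57, b² = 9.
a² = 57 so a = √57; the major axis has length 2a = 2√57.

2√57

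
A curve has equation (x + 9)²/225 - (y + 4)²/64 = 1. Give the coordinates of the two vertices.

Center (-9, -4). The positive term is the x-term, so the transverse axis is horizontal; a² = 225, b² = 64.
a = 15. Vertices at (h ± a, k).

(-24, -4) and (6, -4)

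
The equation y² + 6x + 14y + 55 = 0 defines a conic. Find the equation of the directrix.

Only y is squared. Complete the square in y: (y + 7)² = -6(x + 1).
Vertex (-1, -7); 4p = -6 so p = -3/2. Opens left.
Directrix is the vertical line x = h − p = -1 − (-3/2) = 1/2.

x = 1/2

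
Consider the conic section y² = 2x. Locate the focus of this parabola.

(1/2, 0)

Vertex (0, 0); 4p = 2 so p = 1/2. Opens right.
Focus is p units from the vertex along the axis: (h + p, k).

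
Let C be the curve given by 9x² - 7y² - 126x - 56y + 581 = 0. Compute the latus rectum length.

28/3

Rearranging, 9(x² - 14x) -7(y² + 8y) = -581.
Complete the square in x and y: 9(x - 7)² -7(y + 4)² = -581 + 441 - 112 = -252
Divide through by -252 to get (y + 4)²/36 - (x - 7)²/28 = 1.
Hyperbola, center (7, -4), transverse axis vertical; a² = 36, b² = 28.
Latus rectum length = 2b²/a = 2·28/6 = 28/3.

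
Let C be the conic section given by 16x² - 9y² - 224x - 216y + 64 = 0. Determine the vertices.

(7, -20) and (7, -4)

Group: 16(x² - 14x) -9(y² + 24y) = -64
Complete the square: 16(x - 7)² -9(y + 12)² = -64 + 784 - 1296 = -576
Divide through by -576 to get (y + 12)²/64 - (x - 7)²/36 = 1.
Hyperbola, center (7, -12), transverse axis vertical; a² = 64, b² = 36.
a = 8. Vertices at (h, k ± a).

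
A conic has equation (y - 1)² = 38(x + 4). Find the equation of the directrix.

Vertex (-4, 1); 4p = 38 so p = 19/2. Opens right.
Directrix is the vertical line x = h − p = -4 − (19/2) = -27/2.

x = -27/2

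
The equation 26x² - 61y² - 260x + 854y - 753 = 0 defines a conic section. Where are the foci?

Collect terms: 26(x² - 10x) -61(y² - 14y) = 753
26(x - 5)² -61(y - 7)² = 753 + 650 - 2989 = -1586
Divide by -1586: (y - 7)²/26 - (x - 5)²/61 = 1
Hyperbola, center (5, 7), transverse axis vertical; a² = 26, b² = 61.
c² = a² + b² = 26 + 61 = 87, so c = √87.
Foci lie on the vertical axis through the center: (h, k ± c).

(5, 7 - √87) and (5, 7 + √87)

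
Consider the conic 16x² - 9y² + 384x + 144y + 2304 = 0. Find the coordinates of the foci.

(-12, -2) and (-12, 18)

Group the x- and y-terms: 16(x² + 24x) -9(y² - 16y) = -2304
16(x + 12)² -9(y - 8)² = -2304 + 2304 - 576 = -576
Divide through by -576 to get (y - 8)²/64 - (x + 12)²/36 = 1.
Hyperbola, center (-12, 8), transverse axis vertical; a² = 64, b² = 36.
c² = a² + b² = 64 + 36 = 100, so c = 10.
Foci lie on the vertical axis through the center: (h, k ± c).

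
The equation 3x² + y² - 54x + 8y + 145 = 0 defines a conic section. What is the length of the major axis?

3(x² - 18x) + (y² + 8y) = -145
Complete the square: 3(x - 9)² + (y + 4)² = -145 + 243 + 16 = 114
Divide by 114: (x - 9)²/38 + (y + 4)²/114 = 1
Ellipse, center (9, -4), major axis vertical; a² = 114, b² = 38.
a² = 114 so a = √114; the major axis has length 2a = 2√114.

2√114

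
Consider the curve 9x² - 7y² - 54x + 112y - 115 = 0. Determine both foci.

(3, 0) and (3, 16)

Group the x- and y-terms: 9(x² - 6x) -7(y² - 16y) = 115
Complete the square: 9(x - 3)² -7(y - 8)² = 115 + 81 - 448 = -252
Divide by -252: (y - 8)²/36 - (x - 3)²/28 = 1
Hyperbola, center (3, 8), transverse axis vertical; a² = 36, b² = 28.
c² = a² + b² = 36 + 28 = 64, so c = 8.
Foci lie on the vertical axis through the center: (h, k ± c).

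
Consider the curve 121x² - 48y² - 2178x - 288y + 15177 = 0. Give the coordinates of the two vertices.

Group the x- and y-terms: 121(x² - 18x) -48(y² + 6y) = -15177
Completing the square gives 121(x - 9)² -48(y + 3)² = -15177 + 9801 - 432 = -5808.
Divide through by -5808 to get (y + 3)²/121 - (x - 9)²/48 = 1.
Hyperbola, center (9, -3), transverse axis vertical; a² = 121, b² = 48.
a = 11. Vertices at (h, k ± a).

(9, -14) and (9, 8)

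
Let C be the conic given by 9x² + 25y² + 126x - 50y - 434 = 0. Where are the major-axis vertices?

Rearranging, 9(x² + 14x) + 25(y² - 2y) = 434.
Complete the square: 9(x + 7)² + 25(y - 1)² = 434 + 441 + 25 = 900
Dividing both sides by 900: (x + 7)²/100 + (y - 1)²/36 = 1
Ellipse, center (-7, 1), major axis horizontal; a² = 100, b² = 36.
a = 10. Vertices at (h ± a, k).

(-17, 1) and (3, 1)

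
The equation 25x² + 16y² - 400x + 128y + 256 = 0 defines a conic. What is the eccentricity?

e = 3/5

Group the x- and y-terms: 25(x² - 16x) + 16(y² + 8y) = -256
Completing the square gives 25(x - 8)² + 16(y + 4)² = -256 + 1600 + 256 = 1600.
Divide through by 1600 to get (x - 8)²/64 + (y + 4)²/100 = 1.
Ellipse, center (8, -4), major axis vertical; a² = 100, b² = 64.
c² = a² - b² = 36, so c = 6.
e = c/a = 6/10 = 3/5.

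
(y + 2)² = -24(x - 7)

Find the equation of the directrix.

Vertex (7, -2); 4p = -24 so p = -6. Opens left.
Directrix is the vertical line x = h − p = 7 − (-6) = 13.

x = 13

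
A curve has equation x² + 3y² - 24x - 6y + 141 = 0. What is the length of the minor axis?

Collect terms: (x² - 24x) + 3(y² - 2y) = -141
Complete the square in x and y: (x - 12)² + 3(y - 1)² = -141 + 144 + 3 = 6
Divide through by 6 to get (x - 12)²/6 + (y - 1)²/2 = 1.
Ellipse, center (12, 1), major axis horizontal; a² = 6, b² = 2.
b² = 2 so b = √2; the minor axis has length 2b = 2√2.

2√2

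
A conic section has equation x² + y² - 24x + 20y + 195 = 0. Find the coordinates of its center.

Collect terms: (x² - 24x) + (y² + 20y) = -195
Completing the square gives (x - 12)² + (y + 10)² = -195 + 144 + 100 = 49.
So (x - 12)² + (y + 10)² = 49.
Circle centered at (12, -10) with r² = 49.

(12, -10)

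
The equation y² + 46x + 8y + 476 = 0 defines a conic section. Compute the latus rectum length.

Only y is squared. Complete the square in y: (y + 4)² = -46(x + 10).
Vertex (-10, -4); 4p = -46 so p = -23/2. Opens left.
Latus rectum length = |4p| = 46.

46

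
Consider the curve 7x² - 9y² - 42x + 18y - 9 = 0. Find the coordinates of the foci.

(-1, 1) and (7, 1)

Group: 7(x² - 6x) -9(y² - 2y) = 9
Complete the square in x and y: 7(x - 3)² -9(y - 1)² = 9 + 63 - 9 = 63
Dividing both sides by 63: (x - 3)²/9 - (y - 1)²/7 = 1
Hyperbola, center (3, 1), transverse axis horizontal; a² = 9, b² = 7.
c² = a² + b² = 9 + 7 = 16, so c = 4.
Foci lie on the horizontal axis through the center: (h ± c, k).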